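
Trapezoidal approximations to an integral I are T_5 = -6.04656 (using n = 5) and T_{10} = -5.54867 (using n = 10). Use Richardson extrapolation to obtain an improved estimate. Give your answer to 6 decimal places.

R = (4·T_{10} − T_5) / 3 = (4·(-5.54867) − (-6.04656))/3 = (-16.14812)/3 = -5.382707.

-5.382707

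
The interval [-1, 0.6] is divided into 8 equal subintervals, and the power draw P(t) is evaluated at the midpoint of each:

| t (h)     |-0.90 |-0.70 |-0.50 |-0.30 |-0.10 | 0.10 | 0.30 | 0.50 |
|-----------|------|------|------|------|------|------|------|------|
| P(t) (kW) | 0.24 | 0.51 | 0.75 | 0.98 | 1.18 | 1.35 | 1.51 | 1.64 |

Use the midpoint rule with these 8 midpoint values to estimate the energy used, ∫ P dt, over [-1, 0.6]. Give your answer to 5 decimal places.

h = 0.2, n = 8.
h·[y(m₁) + y(m₂) + y(m₃) + y(m₄) + y(m₅) + y(m₆) + y(m₇) + y(m₈)] = 0.2·(8.16) = 1.63200.

1.63200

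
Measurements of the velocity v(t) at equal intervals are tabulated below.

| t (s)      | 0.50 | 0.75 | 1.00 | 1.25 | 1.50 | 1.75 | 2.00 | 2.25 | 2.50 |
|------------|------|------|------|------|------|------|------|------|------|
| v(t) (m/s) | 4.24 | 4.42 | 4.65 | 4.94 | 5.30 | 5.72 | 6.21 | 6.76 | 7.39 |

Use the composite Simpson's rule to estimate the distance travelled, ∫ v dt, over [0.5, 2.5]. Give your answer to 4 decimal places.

10.9425

h = 0.25, n = 8.
(h/3)·[y₀ + 4y₁ + 2y₂ + 4y₃ + 2y₄ + 4y₅ + 2y₆ + 4y₇ + y₈] = 0.083333·(131.31) = 10.9425.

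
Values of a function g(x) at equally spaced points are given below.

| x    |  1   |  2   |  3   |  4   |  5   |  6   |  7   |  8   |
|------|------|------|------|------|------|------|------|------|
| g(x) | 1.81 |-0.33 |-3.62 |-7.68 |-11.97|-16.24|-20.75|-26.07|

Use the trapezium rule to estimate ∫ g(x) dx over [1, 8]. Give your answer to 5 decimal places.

h = 1, n = 7.
(h/2)·[y₀ + 2y₁ + 2y₂ + 2y₃ + 2y₄ + 2y₅ + 2y₆ + y₇] = 0.5·(-145.44) = -72.72000.

-72.72000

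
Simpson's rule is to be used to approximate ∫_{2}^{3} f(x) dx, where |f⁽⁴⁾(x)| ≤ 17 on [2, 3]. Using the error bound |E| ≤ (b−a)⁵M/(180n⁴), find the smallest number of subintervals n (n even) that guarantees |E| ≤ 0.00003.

8

Need 17/(180n⁴) ≤ 0.00003.
n⁴ ≥ 17/(180·0.00003) = 3148.15 ⇒ n ≥ 7.4906, so the smallest even n is 8. (n must be even for Simpson's rule.)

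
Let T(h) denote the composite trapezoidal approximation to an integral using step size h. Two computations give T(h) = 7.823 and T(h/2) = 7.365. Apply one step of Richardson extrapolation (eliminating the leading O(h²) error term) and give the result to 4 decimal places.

7.2123

R = (4·T(h/2) − T(h)) / 3 = (4·7.365 − 7.823)/3 = (21.637)/3 = 7.2123.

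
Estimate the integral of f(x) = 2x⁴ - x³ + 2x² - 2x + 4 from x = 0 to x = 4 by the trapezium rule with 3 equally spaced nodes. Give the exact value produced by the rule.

544

h = (4 − 0)/2 = 2.
Nodes x₀,…,x₂ = 0, 2, 4.
f(x) = 2x⁴ - x³ + 2x² - 2x + 4: f₀=4, f₁=32, f₂=476.
(h/2)·[f₀ + 2f₁ + f₂] = 1·(544) = 544.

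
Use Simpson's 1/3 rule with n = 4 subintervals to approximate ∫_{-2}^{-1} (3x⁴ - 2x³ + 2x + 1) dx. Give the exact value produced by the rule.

24.1015625

h = (-1 − (-2))/4 = 0.25.
Nodes x₀,…,x₄ = -2, -1.75, -1.5, -1.25, -1.
f(x) = 3x⁴ - 2x³ + 2x + 1: f₀=61, f₁=36.35546875, f₂=19.9375, f₃=9.73046875, f₄=4.
(h/3)·[f₀ + 4f₁ + 2f₂ + 4f₃ + f₄] = 0.083333·(289.21875) = 24.1015625.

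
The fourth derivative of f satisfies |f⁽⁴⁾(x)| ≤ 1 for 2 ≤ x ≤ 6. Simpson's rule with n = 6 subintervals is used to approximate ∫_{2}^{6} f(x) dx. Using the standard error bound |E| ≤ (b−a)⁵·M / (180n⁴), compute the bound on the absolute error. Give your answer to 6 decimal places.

0.004390

|E| ≤ (4)⁵·1 / (180·6⁴) = 1024/233280 = 0.004390.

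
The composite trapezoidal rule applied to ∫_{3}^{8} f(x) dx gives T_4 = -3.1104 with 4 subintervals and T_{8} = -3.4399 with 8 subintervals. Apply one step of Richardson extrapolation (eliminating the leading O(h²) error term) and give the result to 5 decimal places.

R = (4·T_{8} − T_4) / 3 = (4·(-3.4399) − (-3.1104))/3 = (-10.6492)/3 = -3.54973.

-3.54973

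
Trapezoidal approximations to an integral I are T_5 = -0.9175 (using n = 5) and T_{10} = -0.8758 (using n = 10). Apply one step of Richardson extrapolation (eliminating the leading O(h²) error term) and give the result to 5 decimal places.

R = (4·T_{10} − T_5) / 3 = (4·(-0.8758) − (-0.9175))/3 = (-2.5857)/3 = -0.86190.

-0.86190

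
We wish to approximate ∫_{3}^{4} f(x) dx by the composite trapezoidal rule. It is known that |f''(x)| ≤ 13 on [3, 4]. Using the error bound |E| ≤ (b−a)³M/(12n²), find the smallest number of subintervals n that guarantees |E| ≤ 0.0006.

Need 13/(12n²) ≤ 0.0006.
n² ≥ 13/(12·0.0006) = 1805.56 ⇒ n ≥ 42.4918, so the smallest n is 43.

43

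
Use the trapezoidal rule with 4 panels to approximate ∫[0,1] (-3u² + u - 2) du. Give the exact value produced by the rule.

-2.53125

h = (1 − 0)/4 = 0.25.
Nodes u₀,…,u₄ = 0, 0.25, 0.5, 0.75, 1.
f(u) = -3u² + u - 2: f₀=-2, f₁=-1.9375, f₂=-2.25, f₃=-2.9375, f₄=-4.
(h/2)·[f₀ + 2f₁ + 2f₂ + 2f₃ + f₄] = 0.125·(-20.25) = -2.53125.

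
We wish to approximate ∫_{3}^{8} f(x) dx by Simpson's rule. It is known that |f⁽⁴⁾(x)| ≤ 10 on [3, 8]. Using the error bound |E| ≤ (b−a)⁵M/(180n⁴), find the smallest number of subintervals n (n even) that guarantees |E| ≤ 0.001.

22

Need 31250/(180n⁴) ≤ 0.001.
n⁴ ≥ 31250/(180·0.001) = 173611 ⇒ n ≥ 20.4124, so the smallest even n is 22. (n must be even for Simpson's rule.)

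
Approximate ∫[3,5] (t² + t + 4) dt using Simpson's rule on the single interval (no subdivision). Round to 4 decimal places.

S = (b−a)/6 · [f(3) + 4f(4) + f(5)] = 0.333333·[16 + 4·24 + 34] = 48.6667.

48.6667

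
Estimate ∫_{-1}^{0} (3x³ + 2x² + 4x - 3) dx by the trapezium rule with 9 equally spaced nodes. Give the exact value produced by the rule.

-5.08984375

h = (0 − (-1))/8 = 0.125.
Nodes x₀,…,x₈ = -1, -0.875, -0.75, -0.625, -0.5, -0.375, -0.25, -0.125, 0.
f(x) = 3x³ + 2x² + 4x - 3: f₀=-8, f₁=-6.978515625, f₂=-6.140625, f₃=-5.451171875, f₄=-4.875, f₅=-4.376953125, f₆=-3.921875, f₇=-3.474609375, f₈=-3.
(h/2)·[f₀ + 2f₁ + 2f₂ + 2f₃ + 2f₄ + 2f₅ + 2f₆ + 2f₇ + f₈] = 0.0625·(-81.4375) = -5.08984375.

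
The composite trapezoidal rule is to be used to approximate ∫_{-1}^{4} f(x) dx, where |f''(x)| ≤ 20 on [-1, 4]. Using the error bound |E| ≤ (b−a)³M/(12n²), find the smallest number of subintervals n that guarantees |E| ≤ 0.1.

Need 2500/(12n²) ≤ 0.1.
n² ≥ 2500/(12·0.1) = 2083.33 ⇒ n ≥ 45.6435, so the smallest n is 46.

46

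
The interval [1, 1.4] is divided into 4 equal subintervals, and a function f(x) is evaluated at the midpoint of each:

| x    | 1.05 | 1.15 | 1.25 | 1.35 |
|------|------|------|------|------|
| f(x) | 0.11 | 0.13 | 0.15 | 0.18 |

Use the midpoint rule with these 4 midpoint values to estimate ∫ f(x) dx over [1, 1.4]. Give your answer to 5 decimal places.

0.05700

h = 0.1, n = 4.
h·[y(m₁) + y(m₂) + y(m₃) + y(m₄)] = 0.1·(0.57) = 0.05700.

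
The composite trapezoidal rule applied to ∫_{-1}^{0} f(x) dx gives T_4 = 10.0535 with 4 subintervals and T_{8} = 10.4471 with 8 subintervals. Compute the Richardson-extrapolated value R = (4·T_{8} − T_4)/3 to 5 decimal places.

R = (4·T_{8} − T_4) / 3 = (4·10.4471 − 10.0535)/3 = (31.7349)/3 = 10.57830.

10.57830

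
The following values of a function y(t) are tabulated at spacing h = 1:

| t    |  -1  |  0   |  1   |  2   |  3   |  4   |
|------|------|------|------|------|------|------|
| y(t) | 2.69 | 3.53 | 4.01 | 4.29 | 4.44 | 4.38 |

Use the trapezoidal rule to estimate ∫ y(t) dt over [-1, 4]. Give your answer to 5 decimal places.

19.80500

h = 1, n = 5.
(h/2)·[y₀ + 2y₁ + 2y₂ + 2y₃ + 2y₄ + y₅] = 0.5·(39.61) = 19.80500.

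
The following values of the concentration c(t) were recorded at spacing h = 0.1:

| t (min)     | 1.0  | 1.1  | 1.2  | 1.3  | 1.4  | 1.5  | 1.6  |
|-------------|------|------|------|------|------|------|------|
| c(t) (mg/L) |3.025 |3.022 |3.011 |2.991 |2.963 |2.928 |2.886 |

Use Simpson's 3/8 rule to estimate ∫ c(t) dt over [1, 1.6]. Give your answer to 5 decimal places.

1.78744

h = 0.1, n = 6.
(3h/8)·[y₀ + 3y₁ + 3y₂ + 2y₃ + 3y₄ + 3y₅ + y₆] = 0.0375·(47.665) = 1.78744.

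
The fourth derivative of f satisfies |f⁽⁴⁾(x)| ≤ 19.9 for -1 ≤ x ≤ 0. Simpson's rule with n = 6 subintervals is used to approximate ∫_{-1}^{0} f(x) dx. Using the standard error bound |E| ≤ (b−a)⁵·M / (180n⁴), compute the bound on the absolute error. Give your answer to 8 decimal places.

0.00008531

|E| ≤ (1)⁵·19.9 / (180·6⁴) = 19.9/233280 = 0.00008531.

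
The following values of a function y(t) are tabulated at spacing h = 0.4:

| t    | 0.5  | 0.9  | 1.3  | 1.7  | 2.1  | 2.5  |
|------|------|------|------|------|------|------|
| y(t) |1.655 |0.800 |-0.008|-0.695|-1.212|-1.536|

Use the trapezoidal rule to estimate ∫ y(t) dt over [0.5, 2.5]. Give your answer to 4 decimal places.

-0.4222

h = 0.4, n = 5.
(h/2)·[y₀ + 2y₁ + 2y₂ + 2y₃ + 2y₄ + y₅] = 0.2·(-2.111) = -0.4222.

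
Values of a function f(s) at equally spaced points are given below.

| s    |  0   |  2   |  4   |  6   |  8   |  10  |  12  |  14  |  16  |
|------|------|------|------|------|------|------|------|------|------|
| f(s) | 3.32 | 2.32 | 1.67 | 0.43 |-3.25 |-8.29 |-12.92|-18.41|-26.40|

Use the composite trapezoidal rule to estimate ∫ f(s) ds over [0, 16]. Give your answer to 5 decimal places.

-99.98000

h = 2, n = 8.
(h/2)·[y₀ + 2y₁ + 2y₂ + 2y₃ + 2y₄ + 2y₅ + 2y₆ + 2y₇ + y₈] = 1·(-99.98) = -99.98000.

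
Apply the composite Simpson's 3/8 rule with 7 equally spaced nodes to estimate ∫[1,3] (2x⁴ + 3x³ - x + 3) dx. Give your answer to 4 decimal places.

158.8148

h = (3 − 1)/6 = 0.333333.
Nodes x₀,…,x₆ = 1, 1.333333, 1.666667, 2, 2.333333, 2.666667, 3.
f(x) = 2x⁴ + 3x³ - x + 3: f₀=7, f₁=15.098765, f₂=30.654321, f₃=57, f₄=98.061728, f₅=158.358025, f₆=243.
(3h/8)·[f₀ + 3f₁ + 3f₂ + 2f₃ + 3f₄ + 3f₅ + f₆] = 0.125·(1270.518519) = 158.8148.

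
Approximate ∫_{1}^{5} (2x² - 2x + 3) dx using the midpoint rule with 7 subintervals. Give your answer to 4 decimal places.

70.4490

h = (5 − 1)/7 = 0.571429.
Midpoints m₁,…,m₇ = 1.285714, 1.857143, 2.428571, 3, 3.571429, 4.142857, 4.714286.
f(m₁)=3.734694, f(m₂)=6.183673, f(m₃)=9.938776, f(m₄)=15, f(m₅)=21.367347, f(m₆)=29.040816, f(m₇)=38.020408.
h·[f(m₁) + f(m₂) + f(m₃) + f(m₄) + f(m₅) + f(m₆) + f(m₇)] = 0.571429·(123.285714) = 70.4490.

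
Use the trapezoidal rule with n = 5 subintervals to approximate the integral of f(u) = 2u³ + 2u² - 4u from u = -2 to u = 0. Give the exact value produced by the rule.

5.12

h = (0 − (-2))/5 = 0.4.
Nodes u₀,…,u₅ = -2, -1.6, -1.2, -0.8, -0.4, 0.
f(u) = 2u³ + 2u² - 4u: f₀=0, f₁=3.328, f₂=4.224, f₃=3.456, f₄=1.792, f₅=0.
(h/2)·[f₀ + 2f₁ + 2f₂ + 2f₃ + 2f₄ + f₅] = 0.2·(25.6) = 5.12.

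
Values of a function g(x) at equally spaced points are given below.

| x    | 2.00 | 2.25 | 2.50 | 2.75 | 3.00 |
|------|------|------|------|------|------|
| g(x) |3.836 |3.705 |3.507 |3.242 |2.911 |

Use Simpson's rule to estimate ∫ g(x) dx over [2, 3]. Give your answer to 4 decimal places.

3.4624

h = 0.25, n = 4.
(h/3)·[y₀ + 4y₁ + 2y₂ + 4y₃ + y₄] = 0.083333·(41.549) = 3.4624.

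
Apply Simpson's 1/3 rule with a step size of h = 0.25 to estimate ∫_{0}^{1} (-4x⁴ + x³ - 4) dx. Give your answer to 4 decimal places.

-4.5521

h = (1 − 0)/4 = 0.25.
Nodes x₀,…,x₄ = 0, 0.25, 0.5, 0.75, 1.
f(x) = -4x⁴ + x³ - 4: f₀=-4, f₁=-4, f₂=-4.125, f₃=-4.84375, f₄=-7.
(h/3)·[f₀ + 4f₁ + 2f₂ + 4f₃ + f₄] = 0.083333·(-54.625) = -4.5521.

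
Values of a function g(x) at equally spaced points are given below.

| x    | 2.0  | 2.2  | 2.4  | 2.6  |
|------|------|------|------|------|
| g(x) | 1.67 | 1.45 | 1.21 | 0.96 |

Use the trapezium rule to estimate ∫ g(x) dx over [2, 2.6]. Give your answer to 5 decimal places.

h = 0.2, n = 3.
(h/2)·[y₀ + 2y₁ + 2y₂ + y₃] = 0.1·(7.95) = 0.79500.

0.79500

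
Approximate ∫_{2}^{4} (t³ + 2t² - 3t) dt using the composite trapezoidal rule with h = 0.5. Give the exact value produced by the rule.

h = (4 − 2)/4 = 0.5.
Nodes t₀,…,t₄ = 2, 2.5, 3, 3.5, 4.
f(t) = t³ + 2t² - 3t: f₀=10, f₁=20.625, f₂=36, f₃=56.875, f₄=84.
(h/2)·[f₀ + 2f₁ + 2f₂ + 2f₃ + f₄] = 0.25·(321) = 80.25.

80.25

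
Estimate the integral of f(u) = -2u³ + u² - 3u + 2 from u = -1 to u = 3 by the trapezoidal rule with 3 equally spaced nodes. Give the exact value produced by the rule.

h = (3 − (-1))/2 = 2.
Nodes u₀,…,u₂ = -1, 1, 3.
f(u) = -2u³ + u² - 3u + 2: f₀=8, f₁=-2, f₂=-52.
(h/2)·[f₀ + 2f₁ + f₂] = 1·(-48) = -48.

-48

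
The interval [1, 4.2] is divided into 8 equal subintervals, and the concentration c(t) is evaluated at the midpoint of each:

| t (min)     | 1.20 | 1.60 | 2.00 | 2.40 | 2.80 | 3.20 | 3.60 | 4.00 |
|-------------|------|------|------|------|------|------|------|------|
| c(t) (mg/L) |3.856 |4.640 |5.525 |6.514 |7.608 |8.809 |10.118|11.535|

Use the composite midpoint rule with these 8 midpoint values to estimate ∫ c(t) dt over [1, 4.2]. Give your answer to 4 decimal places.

h = 0.4, n = 8.
h·[y(m₁) + y(m₂) + y(m₃) + y(m₄) + y(m₅) + y(m₆) + y(m₇) + y(m₈)] = 0.4·(58.605) = 23.4420.

23.4420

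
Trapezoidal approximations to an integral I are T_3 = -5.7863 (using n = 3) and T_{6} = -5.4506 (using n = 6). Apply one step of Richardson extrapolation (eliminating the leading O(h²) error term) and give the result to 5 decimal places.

-5.33870

R = (4·T_{6} − T_3) / 3 = (4·(-5.4506) − (-5.7863))/3 = (-16.0161)/3 = -5.33870.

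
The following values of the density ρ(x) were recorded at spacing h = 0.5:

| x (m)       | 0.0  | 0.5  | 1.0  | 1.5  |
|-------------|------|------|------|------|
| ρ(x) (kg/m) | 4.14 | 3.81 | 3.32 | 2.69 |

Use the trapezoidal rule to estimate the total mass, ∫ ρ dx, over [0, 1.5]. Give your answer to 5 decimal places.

5.27250

h = 0.5, n = 3.
(h/2)·[y₀ + 2y₁ + 2y₂ + y₃] = 0.25·(21.09) = 5.27250.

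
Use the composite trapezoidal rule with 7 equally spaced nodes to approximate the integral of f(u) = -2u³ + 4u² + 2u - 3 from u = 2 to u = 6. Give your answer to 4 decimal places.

-348.5926

h = (6 − 2)/6 = 0.666667.
Nodes u₀,…,u₆ = 2, 2.666667, 3.333333, 4, 4.666667, 5.333333, 6.
f(u) = -2u³ + 4u² + 2u - 3: f₀=1, f₁=-7.148148, f₂=-25.962963, f₃=-59, f₄=-109.814815, f₅=-181.962963, f₆=-279.
(h/2)·[f₀ + 2f₁ + 2f₂ + 2f₃ + 2f₄ + 2f₅ + f₆] = 0.333333·(-1045.777778) = -348.5926.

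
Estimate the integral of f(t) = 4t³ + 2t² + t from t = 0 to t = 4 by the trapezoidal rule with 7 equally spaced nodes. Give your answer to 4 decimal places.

314.3704

h = (4 − 0)/6 = 0.666667.
Nodes t₀,…,t₆ = 0, 0.666667, 1.333333, 2, 2.666667, 3.333333, 4.
f(t) = 4t³ + 2t² + t: f₀=0, f₁=2.740741, f₂=14.370370, f₃=42, f₄=92.740741, f₅=173.703704, f₆=292.
(h/2)·[f₀ + 2f₁ + 2f₂ + 2f₃ + 2f₄ + 2f₅ + f₆] = 0.333333·(943.111111) = 314.3704.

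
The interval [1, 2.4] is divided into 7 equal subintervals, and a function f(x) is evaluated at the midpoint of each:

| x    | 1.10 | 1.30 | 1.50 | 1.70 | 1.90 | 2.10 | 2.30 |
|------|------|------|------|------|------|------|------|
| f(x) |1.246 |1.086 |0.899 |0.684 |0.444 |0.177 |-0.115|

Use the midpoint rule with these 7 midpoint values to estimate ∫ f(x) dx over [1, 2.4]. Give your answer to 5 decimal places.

0.88420

h = 0.2, n = 7.
h·[y(m₁) + y(m₂) + y(m₃) + y(m₄) + y(m₅) + y(m₆) + y(m₇)] = 0.2·(4.421) = 0.88420.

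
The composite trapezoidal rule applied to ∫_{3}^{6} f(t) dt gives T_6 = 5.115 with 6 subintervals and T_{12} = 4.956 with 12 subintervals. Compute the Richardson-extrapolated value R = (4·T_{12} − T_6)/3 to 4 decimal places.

4.9030

R = (4·T_{12} − T_6) / 3 = (4·4.956 − 5.115)/3 = (14.709)/3 = 4.9030.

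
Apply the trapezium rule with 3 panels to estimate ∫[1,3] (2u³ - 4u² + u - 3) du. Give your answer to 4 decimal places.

4.5185

h = (3 − 1)/3 = 0.666667.
Nodes u₀,…,u₃ = 1, 1.666667, 2.333333, 3.
f(u) = 2u³ - 4u² + u - 3: f₀=-4, f₁=-3.185185, f₂=2.962963, f₃=18.
(h/2)·[f₀ + 2f₁ + 2f₂ + f₃] = 0.333333·(13.555556) = 4.5185.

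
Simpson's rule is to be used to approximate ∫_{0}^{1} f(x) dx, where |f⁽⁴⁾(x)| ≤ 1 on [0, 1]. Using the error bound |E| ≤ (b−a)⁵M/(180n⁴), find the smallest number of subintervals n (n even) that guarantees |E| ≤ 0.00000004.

Need 1/(180n⁴) ≤ 0.00000004.
n⁴ ≥ 1/(180·0.00000004) = 138889 ⇒ n ≥ 19.3049, so the smallest even n is 20. (n must be even for Simpson's rule.)

20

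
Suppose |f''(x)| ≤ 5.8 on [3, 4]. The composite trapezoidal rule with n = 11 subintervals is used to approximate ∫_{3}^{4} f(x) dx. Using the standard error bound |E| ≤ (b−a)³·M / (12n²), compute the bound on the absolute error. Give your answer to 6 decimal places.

0.003994

|E| ≤ (1)³·5.8 / (12·11²) = 5.8/1452 = 0.003994.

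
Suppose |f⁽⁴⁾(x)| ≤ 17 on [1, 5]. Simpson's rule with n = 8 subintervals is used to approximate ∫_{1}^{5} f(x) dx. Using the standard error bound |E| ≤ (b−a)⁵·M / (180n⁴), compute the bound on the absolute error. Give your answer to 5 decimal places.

|E| ≤ (4)⁵·17 / (180·8⁴) = 17408/737280 = 0.02361.

0.02361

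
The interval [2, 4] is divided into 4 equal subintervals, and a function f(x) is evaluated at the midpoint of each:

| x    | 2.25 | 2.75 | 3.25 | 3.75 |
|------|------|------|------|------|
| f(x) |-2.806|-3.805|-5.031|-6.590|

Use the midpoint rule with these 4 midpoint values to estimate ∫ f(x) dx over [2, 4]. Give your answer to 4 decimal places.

h = 0.5, n = 4.
h·[y(m₁) + y(m₂) + y(m₃) + y(m₄)] = 0.5·(-18.232) = -9.1160.

-9.1160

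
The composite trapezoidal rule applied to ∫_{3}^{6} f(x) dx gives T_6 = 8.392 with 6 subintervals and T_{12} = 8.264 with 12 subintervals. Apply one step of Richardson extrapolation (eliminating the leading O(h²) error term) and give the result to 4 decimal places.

8.2213

R = (4·T_{12} − T_6) / 3 = (4·8.264 − 8.392)/3 = (24.664)/3 = 8.2213.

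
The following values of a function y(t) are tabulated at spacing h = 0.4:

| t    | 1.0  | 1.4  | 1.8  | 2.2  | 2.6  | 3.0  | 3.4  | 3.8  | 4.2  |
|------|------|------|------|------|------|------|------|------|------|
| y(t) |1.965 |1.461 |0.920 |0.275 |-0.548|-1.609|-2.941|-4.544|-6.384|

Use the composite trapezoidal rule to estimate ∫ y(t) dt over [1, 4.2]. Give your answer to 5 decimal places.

-3.67820

h = 0.4, n = 8.
(h/2)·[y₀ + 2y₁ + 2y₂ + 2y₃ + 2y₄ + 2y₅ + 2y₆ + 2y₇ + y₈] = 0.2·(-18.391) = -3.67820.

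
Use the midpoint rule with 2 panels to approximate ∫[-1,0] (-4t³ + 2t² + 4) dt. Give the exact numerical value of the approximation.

h = (0 − (-1))/2 = 0.5.
Midpoints m₁,…,m₂ = -0.75, -0.25.
f(m₁)=6.8125, f(m₂)=4.1875.
h·[f(m₁) + f(m₂)] = 0.5·(11) = 5.5.

5.5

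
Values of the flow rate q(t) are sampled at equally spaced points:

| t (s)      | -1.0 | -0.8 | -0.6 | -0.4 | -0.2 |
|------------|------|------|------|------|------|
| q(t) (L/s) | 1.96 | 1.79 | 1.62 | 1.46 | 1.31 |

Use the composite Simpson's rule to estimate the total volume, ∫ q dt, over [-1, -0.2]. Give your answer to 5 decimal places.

1.30067

h = 0.2, n = 4.
(h/3)·[y₀ + 4y₁ + 2y₂ + 4y₃ + y₄] = 0.066667·(19.51) = 1.30067.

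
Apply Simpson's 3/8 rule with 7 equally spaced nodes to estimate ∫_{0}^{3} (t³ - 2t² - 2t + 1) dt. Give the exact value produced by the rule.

h = (3 − 0)/6 = 0.5.
Nodes t₀,…,t₆ = 0, 0.5, 1, 1.5, 2, 2.5, 3.
f(t) = t³ - 2t² - 2t + 1: f₀=1, f₁=-0.375, f₂=-2, f₃=-3.125, f₄=-3, f₅=-0.875, f₆=4.
(3h/8)·[f₀ + 3f₁ + 3f₂ + 2f₃ + 3f₄ + 3f₅ + f₆] = 0.1875·(-20) = -3.75.

-3.75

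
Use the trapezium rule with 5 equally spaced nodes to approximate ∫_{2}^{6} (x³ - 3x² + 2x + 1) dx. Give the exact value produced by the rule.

154

h = (6 − 2)/4 = 1.
Nodes x₀,…,x₄ = 2, 3, 4, 5, 6.
f(x) = x³ - 3x² + 2x + 1: f₀=1, f₁=7, f₂=25, f₃=61, f₄=121.
(h/2)·[f₀ + 2f₁ + 2f₂ + 2f₃ + f₄] = 0.5·(308) = 154.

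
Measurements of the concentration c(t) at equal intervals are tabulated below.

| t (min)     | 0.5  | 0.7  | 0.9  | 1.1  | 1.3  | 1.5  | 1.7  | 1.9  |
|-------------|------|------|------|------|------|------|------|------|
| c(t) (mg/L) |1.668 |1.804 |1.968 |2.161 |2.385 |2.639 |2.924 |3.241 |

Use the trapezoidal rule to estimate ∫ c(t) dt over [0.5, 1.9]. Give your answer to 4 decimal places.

3.2671

h = 0.2, n = 7.
(h/2)·[y₀ + 2y₁ + 2y₂ + 2y₃ + 2y₄ + 2y₅ + 2y₆ + y₇] = 0.1·(32.671) = 3.2671.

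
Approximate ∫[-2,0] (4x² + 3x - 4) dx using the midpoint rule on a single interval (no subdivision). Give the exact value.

M = (b−a)·f(-1) = 2·(-3) = -6.

-6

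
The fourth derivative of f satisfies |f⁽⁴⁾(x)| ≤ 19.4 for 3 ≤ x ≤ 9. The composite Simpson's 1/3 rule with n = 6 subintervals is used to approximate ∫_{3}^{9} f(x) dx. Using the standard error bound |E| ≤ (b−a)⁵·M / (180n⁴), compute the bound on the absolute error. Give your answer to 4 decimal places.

|E| ≤ (6)⁵·19.4 / (180·6⁴) = 150854.4/233280 = 0.6467.

0.6467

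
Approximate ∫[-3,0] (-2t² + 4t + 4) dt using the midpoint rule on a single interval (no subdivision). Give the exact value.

-19.5

M = (b−a)·f(-1.5) = 3·(-6.5) = -19.5.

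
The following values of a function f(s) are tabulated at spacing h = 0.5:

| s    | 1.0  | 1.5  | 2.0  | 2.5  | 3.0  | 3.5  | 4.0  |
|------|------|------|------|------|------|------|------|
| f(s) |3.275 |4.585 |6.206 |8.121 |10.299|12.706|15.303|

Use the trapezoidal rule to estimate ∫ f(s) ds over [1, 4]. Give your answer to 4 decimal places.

25.6030

h = 0.5, n = 6.
(h/2)·[y₀ + 2y₁ + 2y₂ + 2y₃ + 2y₄ + 2y₅ + y₆] = 0.25·(102.412) = 25.6030.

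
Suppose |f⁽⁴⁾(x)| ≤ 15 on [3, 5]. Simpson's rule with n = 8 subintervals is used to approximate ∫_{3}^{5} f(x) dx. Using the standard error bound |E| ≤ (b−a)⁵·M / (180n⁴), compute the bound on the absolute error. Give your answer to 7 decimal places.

|E| ≤ (2)⁵·15 / (180·8⁴) = 480/737280 = 0.0006510.

0.0006510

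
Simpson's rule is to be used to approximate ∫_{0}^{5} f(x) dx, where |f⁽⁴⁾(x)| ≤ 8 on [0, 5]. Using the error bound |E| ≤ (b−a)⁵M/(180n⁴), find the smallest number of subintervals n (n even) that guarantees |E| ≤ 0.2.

6

Need 25000/(180n⁴) ≤ 0.2.
n⁴ ≥ 25000/(180·0.2) = 694.444 ⇒ n ≥ 5.1335, so the smallest even n is 6. (n must be even for Simpson's rule.)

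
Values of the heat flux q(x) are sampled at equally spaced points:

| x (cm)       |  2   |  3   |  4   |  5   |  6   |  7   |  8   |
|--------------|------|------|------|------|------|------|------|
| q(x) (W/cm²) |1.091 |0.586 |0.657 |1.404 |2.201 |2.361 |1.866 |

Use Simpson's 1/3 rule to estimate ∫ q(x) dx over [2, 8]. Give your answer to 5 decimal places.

h = 1, n = 6.
(h/3)·[y₀ + 4y₁ + 2y₂ + 4y₃ + 2y₄ + 4y₅ + y₆] = 0.333333·(26.077) = 8.69233.

8.69233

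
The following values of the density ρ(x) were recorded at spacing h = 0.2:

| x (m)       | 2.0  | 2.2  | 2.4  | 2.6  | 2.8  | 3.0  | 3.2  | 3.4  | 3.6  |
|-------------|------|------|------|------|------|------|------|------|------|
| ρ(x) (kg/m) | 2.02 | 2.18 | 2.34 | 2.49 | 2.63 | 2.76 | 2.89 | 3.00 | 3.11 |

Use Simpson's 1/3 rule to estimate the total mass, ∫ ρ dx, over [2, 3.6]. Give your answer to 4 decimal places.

4.1713

h = 0.2, n = 8.
(h/3)·[y₀ + 4y₁ + 2y₂ + 4y₃ + 2y₄ + 4y₅ + 2y₆ + 4y₇ + y₈] = 0.066667·(62.57) = 4.1713.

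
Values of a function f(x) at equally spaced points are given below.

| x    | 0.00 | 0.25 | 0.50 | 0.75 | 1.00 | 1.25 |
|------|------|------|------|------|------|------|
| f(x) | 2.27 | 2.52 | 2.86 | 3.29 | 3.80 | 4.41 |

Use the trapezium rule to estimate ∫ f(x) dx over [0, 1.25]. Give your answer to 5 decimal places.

h = 0.25, n = 5.
(h/2)·[y₀ + 2y₁ + 2y₂ + 2y₃ + 2y₄ + y₅] = 0.125·(31.62) = 3.95250.

3.95250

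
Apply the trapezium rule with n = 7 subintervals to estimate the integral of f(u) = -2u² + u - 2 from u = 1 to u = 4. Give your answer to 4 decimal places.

h = (4 − 1)/7 = 0.428571.
Nodes u₀,…,u₇ = 1, 1.428571, 1.857143, 2.285714, 2.714286, 3.142857, 3.571429, 4.
f(u) = -2u² + u - 2: f₀=-3, f₁=-4.653061, f₂=-7.040816, f₃=-10.163265, f₄=-14.020408, f₅=-18.612245, f₆=-23.938776, f₇=-30.
(h/2)·[f₀ + 2f₁ + 2f₂ + 2f₃ + 2f₄ + 2f₅ + 2f₆ + f₇] = 0.214286·(-189.857143) = -40.6837.

-40.6837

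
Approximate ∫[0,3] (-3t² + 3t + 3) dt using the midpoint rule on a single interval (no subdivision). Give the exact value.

M = (b−a)·f(1.5) = 3·(0.75) = 2.25.

2.25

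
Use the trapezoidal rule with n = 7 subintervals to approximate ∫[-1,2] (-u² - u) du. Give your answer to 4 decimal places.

h = (2 − (-1))/7 = 0.428571.
Nodes u₀,…,u₇ = -1, -0.571429, -0.142857, 0.285714, 0.714286, 1.142857, 1.571429, 2.
f(u) = -u² - u: f₀=0, f₁=0.244898, f₂=0.122449, f₃=-0.367347, f₄=-1.224490, f₅=-2.448980, f₆=-4.040816, f₇=-6.
(h/2)·[f₀ + 2f₁ + 2f₂ + 2f₃ + 2f₄ + 2f₅ + 2f₆ + f₇] = 0.214286·(-21.428571) = -4.5918.

-4.5918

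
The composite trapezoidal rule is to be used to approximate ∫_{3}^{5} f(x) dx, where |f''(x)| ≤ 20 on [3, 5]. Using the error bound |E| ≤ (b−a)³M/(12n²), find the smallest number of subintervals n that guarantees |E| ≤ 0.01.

Need 160/(12n²) ≤ 0.01.
n² ≥ 160/(12·0.01) = 1333.33 ⇒ n ≥ 36.5148, so the smallest n is 37.

37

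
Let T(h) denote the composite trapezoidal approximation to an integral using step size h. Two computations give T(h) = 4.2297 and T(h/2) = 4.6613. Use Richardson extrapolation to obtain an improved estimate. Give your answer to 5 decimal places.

4.80517

R = (4·T(h/2) − T(h)) / 3 = (4·4.6613 − 4.2297)/3 = (14.4155)/3 = 4.80517.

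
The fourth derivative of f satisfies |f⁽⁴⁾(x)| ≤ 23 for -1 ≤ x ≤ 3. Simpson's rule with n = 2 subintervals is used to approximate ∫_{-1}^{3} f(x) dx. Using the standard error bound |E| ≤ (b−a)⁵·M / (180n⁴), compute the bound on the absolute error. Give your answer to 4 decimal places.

|E| ≤ (4)⁵·23 / (180·2⁴) = 23552/2880 = 8.1778.

8.1778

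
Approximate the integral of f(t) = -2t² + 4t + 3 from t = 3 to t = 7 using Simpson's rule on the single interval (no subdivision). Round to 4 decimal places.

S = (b−a)/6 · [f(3) + 4f(5) + f(7)] = 0.666667·[(-3) + 4·(-27) + (-67)] = -118.6667.

-118.6667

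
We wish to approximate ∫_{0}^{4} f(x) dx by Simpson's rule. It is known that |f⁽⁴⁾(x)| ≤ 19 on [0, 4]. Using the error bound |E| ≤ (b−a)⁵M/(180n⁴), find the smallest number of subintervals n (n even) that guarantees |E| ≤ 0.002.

Need 19456/(180n⁴) ≤ 0.002.
n⁴ ≥ 19456/(180·0.002) = 54044.4 ⇒ n ≥ 15.2471, so the smallest even n is 16. (n must be even for Simpson's rule.)

16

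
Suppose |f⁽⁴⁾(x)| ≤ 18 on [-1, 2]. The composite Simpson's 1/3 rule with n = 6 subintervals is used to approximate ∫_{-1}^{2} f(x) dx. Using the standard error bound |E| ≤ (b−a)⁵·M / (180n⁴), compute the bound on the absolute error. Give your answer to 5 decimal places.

0.01875

|E| ≤ (3)⁵·18 / (180·6⁴) = 4374/233280 = 0.01875.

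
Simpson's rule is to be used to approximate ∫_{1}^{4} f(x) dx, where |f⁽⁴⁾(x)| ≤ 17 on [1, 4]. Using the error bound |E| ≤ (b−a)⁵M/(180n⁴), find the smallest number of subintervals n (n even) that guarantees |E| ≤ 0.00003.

Need 4131/(180n⁴) ≤ 0.00003.
n⁴ ≥ 4131/(180·0.00003) = 765000 ⇒ n ≥ 29.5744, so the smallest even n is 30. (n must be even for Simpson's rule.)

30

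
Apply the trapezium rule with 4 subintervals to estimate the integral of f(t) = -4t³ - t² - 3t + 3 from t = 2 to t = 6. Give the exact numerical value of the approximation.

-1418

h = (6 − 2)/4 = 1.
Nodes t₀,…,t₄ = 2, 3, 4, 5, 6.
f(t) = -4t³ - t² - 3t + 3: f₀=-39, f₁=-123, f₂=-281, f₃=-537, f₄=-915.
(h/2)·[f₀ + 2f₁ + 2f₂ + 2f₃ + f₄] = 0.5·(-2836) = -1418.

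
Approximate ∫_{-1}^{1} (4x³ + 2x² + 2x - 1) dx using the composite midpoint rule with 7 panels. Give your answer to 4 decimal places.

h = (1 − (-1))/7 = 0.285714.
Midpoints m₁,…,m₇ = -0.857143, -0.571429, -0.285714, 0, 0.285714, 0.571429, 0.857143.
f(m₁)=-3.763848, f(m₂)=-2.236152, f(m₃)=-1.501458, f(m₄)=-1, f(m₅)=-0.172012, f(m₆)=1.542274, f(m₇)=4.702624.
h·[f(m₁) + f(m₂) + f(m₃) + f(m₄) + f(m₅) + f(m₆) + f(m₇)] = 0.285714·(-2.428571) = -0.6939.

-0.6939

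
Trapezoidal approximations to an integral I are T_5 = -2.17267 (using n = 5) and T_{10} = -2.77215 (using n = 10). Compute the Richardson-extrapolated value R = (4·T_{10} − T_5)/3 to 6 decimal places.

R = (4·T_{10} − T_5) / 3 = (4·(-2.77215) − (-2.17267))/3 = (-8.91593)/3 = -2.971977.

-2.971977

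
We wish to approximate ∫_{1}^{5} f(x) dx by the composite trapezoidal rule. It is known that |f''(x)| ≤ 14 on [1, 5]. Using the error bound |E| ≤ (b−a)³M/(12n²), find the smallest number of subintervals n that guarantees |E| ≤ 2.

7

Need 896/(12n²) ≤ 2.
n² ≥ 896/(12·2) = 37.3333 ⇒ n ≥ 6.1101, so the smallest n is 7.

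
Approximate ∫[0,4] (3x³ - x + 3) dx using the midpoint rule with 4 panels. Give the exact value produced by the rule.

190

h = (4 − 0)/4 = 1.
Midpoints m₁,…,m₄ = 0.5, 1.5, 2.5, 3.5.
f(m₁)=2.875, f(m₂)=11.625, f(m₃)=47.375, f(m₄)=128.125.
h·[f(m₁) + f(m₂) + f(m₃) + f(m₄)] = 1·(190) = 190.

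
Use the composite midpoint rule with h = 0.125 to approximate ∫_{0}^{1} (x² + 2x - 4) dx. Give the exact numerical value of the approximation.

h = (1 − 0)/8 = 0.125.
Midpoints m₁,…,m₈ = 0.0625, 0.1875, 0.3125, 0.4375, 0.5625, 0.6875, 0.8125, 0.9375.
f(m₁)=-3.87109375, f(m₂)=-3.58984375, f(m₃)=-3.27734375, f(m₄)=-2.93359375, f(m₅)=-2.55859375, f(m₆)=-2.15234375, f(m₇)=-1.71484375, f(m₈)=-1.24609375.
h·[f(m₁) + f(m₂) + f(m₃) + f(m₄) + f(m₅) + f(m₆) + f(m₇) + f(m₈)] = 0.125·(-21.34375) = -2.66796875.

-2.66796875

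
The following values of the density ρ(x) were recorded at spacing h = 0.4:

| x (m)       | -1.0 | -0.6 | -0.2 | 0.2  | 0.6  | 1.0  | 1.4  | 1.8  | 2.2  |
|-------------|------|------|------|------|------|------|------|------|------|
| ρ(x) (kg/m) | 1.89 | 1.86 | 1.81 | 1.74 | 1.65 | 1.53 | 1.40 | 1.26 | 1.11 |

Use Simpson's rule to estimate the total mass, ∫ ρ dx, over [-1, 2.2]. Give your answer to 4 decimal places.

h = 0.4, n = 8.
(h/3)·[y₀ + 4y₁ + 2y₂ + 4y₃ + 2y₄ + 4y₅ + 2y₆ + 4y₇ + y₈] = 0.133333·(38.28) = 5.1040.

5.1040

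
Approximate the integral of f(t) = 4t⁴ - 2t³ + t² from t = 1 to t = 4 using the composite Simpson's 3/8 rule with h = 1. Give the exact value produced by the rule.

h = (4 − 1)/3 = 1.
Nodes t₀,…,t₃ = 1, 2, 3, 4.
f(t) = 4t⁴ - 2t³ + t²: f₀=3, f₁=52, f₂=279, f₃=912.
(3h/8)·[f₀ + 3f₁ + 3f₂ + f₃] = 0.375·(1908) = 715.5.

715.5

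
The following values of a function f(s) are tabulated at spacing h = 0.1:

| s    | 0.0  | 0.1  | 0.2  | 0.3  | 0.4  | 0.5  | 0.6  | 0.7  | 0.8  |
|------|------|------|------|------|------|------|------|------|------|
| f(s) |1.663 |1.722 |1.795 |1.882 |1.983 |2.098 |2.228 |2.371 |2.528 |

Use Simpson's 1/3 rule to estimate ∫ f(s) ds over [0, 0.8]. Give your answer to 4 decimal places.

1.6165

h = 0.1, n = 8.
(h/3)·[y₀ + 4y₁ + 2y₂ + 4y₃ + 2y₄ + 4y₅ + 2y₆ + 4y₇ + y₈] = 0.033333·(48.495) = 1.6165.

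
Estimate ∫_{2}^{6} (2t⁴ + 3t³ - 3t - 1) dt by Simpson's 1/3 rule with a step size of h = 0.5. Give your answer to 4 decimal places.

h = (6 − 2)/8 = 0.5.
Nodes t₀,…,t₈ = 2, 2.5, 3, 3.5, 4, 4.5, 5, 5.5, 6.
f(t) = 2t⁴ + 3t³ - 3t - 1: f₀=49, f₁=116.5, f₂=233, f₃=417.25, f₄=691, f₅=1079, f₆=1609, f₇=2311.75, f₈=3221.
(h/3)·[f₀ + 4f₁ + 2f₂ + 4f₃ + 2f₄ + 4f₅ + 2f₆ + 4f₇ + f₈] = 0.166667·(24034) = 4005.6667.

4005.6667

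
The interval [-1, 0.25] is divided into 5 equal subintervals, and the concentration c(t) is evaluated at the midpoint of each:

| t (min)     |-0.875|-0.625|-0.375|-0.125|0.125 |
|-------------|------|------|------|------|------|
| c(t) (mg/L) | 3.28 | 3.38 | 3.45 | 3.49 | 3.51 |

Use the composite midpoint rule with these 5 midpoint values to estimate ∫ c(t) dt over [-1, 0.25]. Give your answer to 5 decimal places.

h = 0.25, n = 5.
h·[y(m₁) + y(m₂) + y(m₃) + y(m₄) + y(m₅)] = 0.25·(17.11) = 4.27750.

4.27750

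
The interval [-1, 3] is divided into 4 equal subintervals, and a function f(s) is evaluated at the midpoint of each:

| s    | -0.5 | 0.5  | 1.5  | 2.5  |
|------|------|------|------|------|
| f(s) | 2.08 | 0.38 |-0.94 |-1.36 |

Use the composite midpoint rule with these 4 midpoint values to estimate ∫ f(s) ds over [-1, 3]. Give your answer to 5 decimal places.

h = 1, n = 4.
h·[y(m₁) + y(m₂) + y(m₃) + y(m₄)] = 1·(0.16) = 0.16000.

0.16000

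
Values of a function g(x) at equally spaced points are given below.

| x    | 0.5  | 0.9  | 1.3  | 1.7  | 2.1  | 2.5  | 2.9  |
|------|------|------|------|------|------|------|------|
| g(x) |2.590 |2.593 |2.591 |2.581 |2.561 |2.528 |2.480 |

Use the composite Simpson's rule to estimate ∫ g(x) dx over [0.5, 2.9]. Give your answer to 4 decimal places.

6.1576

h = 0.4, n = 6.
(h/3)·[y₀ + 4y₁ + 2y₂ + 4y₃ + 2y₄ + 4y₅ + y₆] = 0.133333·(46.182) = 6.1576.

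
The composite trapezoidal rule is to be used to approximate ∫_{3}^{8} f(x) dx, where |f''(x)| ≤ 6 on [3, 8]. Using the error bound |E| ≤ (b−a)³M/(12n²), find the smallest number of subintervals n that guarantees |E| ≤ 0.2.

18

Need 750/(12n²) ≤ 0.2.
n² ≥ 750/(12·0.2) = 312.5 ⇒ n ≥ 17.6777, so the smallest n is 18.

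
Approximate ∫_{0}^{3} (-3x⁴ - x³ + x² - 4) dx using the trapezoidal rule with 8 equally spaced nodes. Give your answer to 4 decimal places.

h = (3 − 0)/7 = 0.428571.
Nodes x₀,…,x₇ = 0, 0.428571, 0.857143, 1.285714, 1.714286, 2.142857, 2.571429, 3.
f(x) = -3x⁴ - x³ + x² - 4: f₀=-4, f₁=-3.996252, f₂=-5.514369, f₃=-12.670137, f₄=-32.008330, f₅=-72.502707, f₆=-145.556018, f₇=-265.
(h/2)·[f₀ + 2f₁ + 2f₂ + 2f₃ + 2f₄ + 2f₅ + 2f₆ + f₇] = 0.214286·(-813.495627) = -174.3205.

-174.3205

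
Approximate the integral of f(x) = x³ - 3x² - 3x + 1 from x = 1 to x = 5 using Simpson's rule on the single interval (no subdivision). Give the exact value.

0

S = (b−a)/6 · [f(1) + 4f(3) + f(5)] = 0.666667·[(-4) + 4·(-8) + 36] = 0.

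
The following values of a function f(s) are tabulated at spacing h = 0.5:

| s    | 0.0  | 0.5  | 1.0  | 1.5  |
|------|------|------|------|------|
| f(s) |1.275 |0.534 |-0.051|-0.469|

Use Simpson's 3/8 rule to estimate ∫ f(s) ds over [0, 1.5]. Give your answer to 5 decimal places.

0.42281

h = 0.5, n = 3.
(3h/8)·[y₀ + 3y₁ + 3y₂ + y₃] = 0.1875·(2.255) = 0.42281.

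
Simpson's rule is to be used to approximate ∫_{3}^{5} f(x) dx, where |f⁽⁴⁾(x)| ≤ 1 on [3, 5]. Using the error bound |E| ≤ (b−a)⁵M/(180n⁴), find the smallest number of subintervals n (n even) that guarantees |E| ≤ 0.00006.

Need 32/(180n⁴) ≤ 0.00006.
n⁴ ≥ 32/(180·0.00006) = 2962.96 ⇒ n ≥ 7.3779, so the smallest even n is 8. (n must be even for Simpson's rule.)

8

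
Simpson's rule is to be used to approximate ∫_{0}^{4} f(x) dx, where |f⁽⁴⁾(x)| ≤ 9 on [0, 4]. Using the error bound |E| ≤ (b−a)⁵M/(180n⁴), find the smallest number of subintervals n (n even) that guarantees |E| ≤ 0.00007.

30

Need 9216/(180n⁴) ≤ 0.00007.
n⁴ ≥ 9216/(180·0.00007) = 731429 ⇒ n ≥ 29.2444, so the smallest even n is 30. (n must be even for Simpson's rule.)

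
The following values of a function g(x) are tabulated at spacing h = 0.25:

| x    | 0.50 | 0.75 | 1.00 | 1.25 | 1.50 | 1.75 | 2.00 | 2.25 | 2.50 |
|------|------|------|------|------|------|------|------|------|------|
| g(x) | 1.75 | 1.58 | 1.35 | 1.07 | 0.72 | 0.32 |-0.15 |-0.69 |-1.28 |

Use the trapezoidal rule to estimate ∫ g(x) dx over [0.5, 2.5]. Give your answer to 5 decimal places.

1.10875

h = 0.25, n = 8.
(h/2)·[y₀ + 2y₁ + 2y₂ + 2y₃ + 2y₄ + 2y₅ + 2y₆ + 2y₇ + y₈] = 0.125·(8.87) = 1.10875.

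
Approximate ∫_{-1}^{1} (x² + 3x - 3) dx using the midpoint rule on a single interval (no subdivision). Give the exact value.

-6

M = (b−a)·f(0) = 2·(-3) = -6.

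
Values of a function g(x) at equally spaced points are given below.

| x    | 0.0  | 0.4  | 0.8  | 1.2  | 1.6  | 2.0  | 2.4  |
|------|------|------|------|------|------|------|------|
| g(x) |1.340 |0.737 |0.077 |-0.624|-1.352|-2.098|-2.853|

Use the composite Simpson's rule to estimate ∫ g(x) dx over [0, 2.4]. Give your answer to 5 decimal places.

-1.60040

h = 0.4, n = 6.
(h/3)·[y₀ + 4y₁ + 2y₂ + 4y₃ + 2y₄ + 4y₅ + y₆] = 0.133333·(-12.003) = -1.60040.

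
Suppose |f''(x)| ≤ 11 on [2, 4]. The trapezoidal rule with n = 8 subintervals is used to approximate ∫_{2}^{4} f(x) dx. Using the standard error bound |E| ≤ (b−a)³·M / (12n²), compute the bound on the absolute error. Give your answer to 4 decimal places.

|E| ≤ (2)³·11 / (12·8²) = 88/768 = 0.1146.

0.1146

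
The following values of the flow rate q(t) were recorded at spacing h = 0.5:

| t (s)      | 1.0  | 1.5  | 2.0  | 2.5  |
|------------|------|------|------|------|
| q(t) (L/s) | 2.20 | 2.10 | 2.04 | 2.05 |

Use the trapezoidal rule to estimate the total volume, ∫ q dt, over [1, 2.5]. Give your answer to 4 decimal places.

3.1325

h = 0.5, n = 3.
(h/2)·[y₀ + 2y₁ + 2y₂ + y₃] = 0.25·(12.53) = 3.1325.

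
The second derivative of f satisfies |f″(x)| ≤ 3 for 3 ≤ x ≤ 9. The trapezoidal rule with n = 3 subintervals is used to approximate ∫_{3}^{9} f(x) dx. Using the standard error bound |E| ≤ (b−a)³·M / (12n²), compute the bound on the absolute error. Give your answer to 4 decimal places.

|E| ≤ (6)³·3 / (12·3²) = 648/108 = 6.0000.

6.0000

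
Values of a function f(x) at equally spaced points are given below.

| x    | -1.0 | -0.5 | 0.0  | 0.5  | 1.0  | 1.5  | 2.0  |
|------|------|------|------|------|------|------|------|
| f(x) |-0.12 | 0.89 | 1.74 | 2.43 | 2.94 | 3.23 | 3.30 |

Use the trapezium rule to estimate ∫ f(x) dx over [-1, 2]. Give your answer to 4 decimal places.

h = 0.5, n = 6.
(h/2)·[y₀ + 2y₁ + 2y₂ + 2y₃ + 2y₄ + 2y₅ + y₆] = 0.25·(25.64) = 6.4100.

6.4100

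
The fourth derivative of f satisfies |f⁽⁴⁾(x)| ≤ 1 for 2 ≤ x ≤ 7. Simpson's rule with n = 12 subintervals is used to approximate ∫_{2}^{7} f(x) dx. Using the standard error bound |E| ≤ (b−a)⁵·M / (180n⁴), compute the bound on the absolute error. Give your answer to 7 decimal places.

|E| ≤ (5)⁵·1 / (180·12⁴) = 3125/3732480 = 0.0008372.

0.0008372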